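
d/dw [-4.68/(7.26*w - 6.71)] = 33.9768/(7.26*w - 6.71)^2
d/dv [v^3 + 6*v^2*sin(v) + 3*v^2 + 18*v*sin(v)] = 6*v^2*cos(v) + 3*v^2 + 12*v*sin(v) + 18*v*cos(v) + 6*v + 18*sin(v)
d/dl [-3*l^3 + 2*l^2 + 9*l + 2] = -9*l^2 + 4*l + 9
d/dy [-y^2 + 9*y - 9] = 9 - 2*y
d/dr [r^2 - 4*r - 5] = 2*r - 4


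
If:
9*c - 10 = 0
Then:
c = 10/9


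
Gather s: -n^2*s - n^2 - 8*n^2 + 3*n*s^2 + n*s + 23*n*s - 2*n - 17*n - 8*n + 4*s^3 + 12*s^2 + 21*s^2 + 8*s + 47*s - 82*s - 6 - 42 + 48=-9*n^2 - 27*n + 4*s^3 + s^2*(3*n + 33) + s*(-n^2 + 24*n - 27)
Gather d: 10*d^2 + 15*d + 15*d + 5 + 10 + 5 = 10*d^2 + 30*d + 20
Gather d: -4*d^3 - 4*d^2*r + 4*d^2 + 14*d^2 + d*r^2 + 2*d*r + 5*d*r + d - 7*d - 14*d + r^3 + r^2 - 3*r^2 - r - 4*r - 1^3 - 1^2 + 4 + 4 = -4*d^3 + d^2*(18 - 4*r) + d*(r^2 + 7*r - 20) + r^3 - 2*r^2 - 5*r + 6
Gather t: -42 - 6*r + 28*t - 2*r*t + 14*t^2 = -6*r + 14*t^2 + t*(28 - 2*r) - 42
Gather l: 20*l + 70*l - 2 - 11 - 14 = 90*l - 27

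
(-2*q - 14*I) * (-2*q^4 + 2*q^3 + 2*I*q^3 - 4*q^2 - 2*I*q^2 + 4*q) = 4*q^5 - 4*q^4 + 24*I*q^4 + 36*q^3 - 24*I*q^3 - 36*q^2 + 56*I*q^2 - 56*I*q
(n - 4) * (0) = 0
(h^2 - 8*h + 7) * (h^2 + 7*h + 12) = h^4 - h^3 - 37*h^2 - 47*h + 84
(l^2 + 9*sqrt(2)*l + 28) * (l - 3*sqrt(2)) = l^3 + 6*sqrt(2)*l^2 - 26*l - 84*sqrt(2)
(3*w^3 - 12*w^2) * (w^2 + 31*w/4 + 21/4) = 3*w^5 + 45*w^4/4 - 309*w^3/4 - 63*w^2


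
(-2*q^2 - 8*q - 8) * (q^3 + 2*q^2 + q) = -2*q^5 - 12*q^4 - 26*q^3 - 24*q^2 - 8*q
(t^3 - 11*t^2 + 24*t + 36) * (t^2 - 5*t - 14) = t^5 - 16*t^4 + 65*t^3 + 70*t^2 - 516*t - 504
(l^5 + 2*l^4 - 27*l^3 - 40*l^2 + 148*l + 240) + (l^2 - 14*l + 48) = l^5 + 2*l^4 - 27*l^3 - 39*l^2 + 134*l + 288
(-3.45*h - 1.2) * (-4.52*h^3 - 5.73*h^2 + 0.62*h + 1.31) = 15.594*h^4 + 25.1925*h^3 + 4.737*h^2 - 5.2635*h - 1.572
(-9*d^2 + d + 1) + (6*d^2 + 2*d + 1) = -3*d^2 + 3*d + 2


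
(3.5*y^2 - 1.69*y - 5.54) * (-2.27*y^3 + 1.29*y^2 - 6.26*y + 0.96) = -7.945*y^5 + 8.3513*y^4 - 11.5143*y^3 + 6.7928*y^2 + 33.058*y - 5.3184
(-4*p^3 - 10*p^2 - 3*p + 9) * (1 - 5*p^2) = 20*p^5 + 50*p^4 + 11*p^3 - 55*p^2 - 3*p + 9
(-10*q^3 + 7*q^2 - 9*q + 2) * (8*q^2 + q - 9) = -80*q^5 + 46*q^4 + 25*q^3 - 56*q^2 + 83*q - 18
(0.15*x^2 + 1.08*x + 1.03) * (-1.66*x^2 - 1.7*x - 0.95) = -0.249*x^4 - 2.0478*x^3 - 3.6883*x^2 - 2.777*x - 0.9785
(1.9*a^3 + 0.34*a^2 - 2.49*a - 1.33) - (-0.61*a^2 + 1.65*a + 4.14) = 1.9*a^3 + 0.95*a^2 - 4.14*a - 5.47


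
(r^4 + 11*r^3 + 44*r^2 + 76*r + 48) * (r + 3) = r^5 + 14*r^4 + 77*r^3 + 208*r^2 + 276*r + 144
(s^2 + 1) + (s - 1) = s^2 + s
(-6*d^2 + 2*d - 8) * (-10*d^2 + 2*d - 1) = 60*d^4 - 32*d^3 + 90*d^2 - 18*d + 8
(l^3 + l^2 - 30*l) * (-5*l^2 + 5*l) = -5*l^5 + 155*l^3 - 150*l^2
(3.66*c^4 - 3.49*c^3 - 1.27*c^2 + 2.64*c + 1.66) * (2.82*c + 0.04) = 10.3212*c^5 - 9.6954*c^4 - 3.721*c^3 + 7.394*c^2 + 4.7868*c + 0.0664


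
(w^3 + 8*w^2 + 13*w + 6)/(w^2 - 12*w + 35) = (w^3 + 8*w^2 + 13*w + 6)/(w^2 - 12*w + 35)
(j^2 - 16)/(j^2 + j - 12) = (j - 4)/(j - 3)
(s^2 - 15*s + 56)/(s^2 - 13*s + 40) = (s - 7)/(s - 5)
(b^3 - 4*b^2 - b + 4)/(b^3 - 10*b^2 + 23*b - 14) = (b^2 - 3*b - 4)/(b^2 - 9*b + 14)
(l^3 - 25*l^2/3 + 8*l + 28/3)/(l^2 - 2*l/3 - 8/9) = 3*(l^2 - 9*l + 14)/(3*l - 4)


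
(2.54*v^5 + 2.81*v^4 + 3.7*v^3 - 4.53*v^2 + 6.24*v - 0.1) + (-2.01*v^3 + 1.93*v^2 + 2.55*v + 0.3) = 2.54*v^5 + 2.81*v^4 + 1.69*v^3 - 2.6*v^2 + 8.79*v + 0.2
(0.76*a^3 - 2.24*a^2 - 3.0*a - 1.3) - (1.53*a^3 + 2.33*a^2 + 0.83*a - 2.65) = -0.77*a^3 - 4.57*a^2 - 3.83*a + 1.35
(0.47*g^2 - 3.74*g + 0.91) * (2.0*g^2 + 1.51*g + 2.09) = 0.94*g^4 - 6.7703*g^3 - 2.8451*g^2 - 6.4425*g + 1.9019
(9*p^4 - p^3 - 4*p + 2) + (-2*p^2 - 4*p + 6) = 9*p^4 - p^3 - 2*p^2 - 8*p + 8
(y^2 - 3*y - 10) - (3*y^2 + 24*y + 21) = -2*y^2 - 27*y - 31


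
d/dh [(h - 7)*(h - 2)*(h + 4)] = 3*h^2 - 10*h - 22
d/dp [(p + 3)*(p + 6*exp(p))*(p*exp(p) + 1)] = (p + 1)*(p + 3)*(p + 6*exp(p))*exp(p) + (p + 3)*(p*exp(p) + 1)*(6*exp(p) + 1) + (p + 6*exp(p))*(p*exp(p) + 1)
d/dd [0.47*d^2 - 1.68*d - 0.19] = 0.94*d - 1.68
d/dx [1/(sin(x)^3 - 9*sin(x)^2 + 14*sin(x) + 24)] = (-3*sin(x)^2 + 18*sin(x) - 14)*cos(x)/(sin(x)^3 - 9*sin(x)^2 + 14*sin(x) + 24)^2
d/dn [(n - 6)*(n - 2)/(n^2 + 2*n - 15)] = 2*(5*n^2 - 27*n + 48)/(n^4 + 4*n^3 - 26*n^2 - 60*n + 225)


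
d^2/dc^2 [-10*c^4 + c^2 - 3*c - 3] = 2 - 120*c^2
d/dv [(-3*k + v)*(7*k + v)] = 4*k + 2*v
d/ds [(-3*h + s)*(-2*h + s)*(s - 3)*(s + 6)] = 12*h^2*s + 18*h^2 - 15*h*s^2 - 30*h*s + 90*h + 4*s^3 + 9*s^2 - 36*s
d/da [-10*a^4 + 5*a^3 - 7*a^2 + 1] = a*(-40*a^2 + 15*a - 14)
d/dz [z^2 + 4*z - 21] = 2*z + 4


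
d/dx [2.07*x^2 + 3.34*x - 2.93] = 4.14*x + 3.34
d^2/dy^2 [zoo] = 0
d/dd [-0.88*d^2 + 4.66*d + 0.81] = 4.66 - 1.76*d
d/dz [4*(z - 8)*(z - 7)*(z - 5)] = 12*z^2 - 160*z + 524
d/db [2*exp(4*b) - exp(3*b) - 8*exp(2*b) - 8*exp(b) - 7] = (8*exp(3*b) - 3*exp(2*b) - 16*exp(b) - 8)*exp(b)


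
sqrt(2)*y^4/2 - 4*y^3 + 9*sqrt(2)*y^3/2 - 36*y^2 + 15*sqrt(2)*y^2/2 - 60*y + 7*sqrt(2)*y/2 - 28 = (y + 1)*(y + 7)*(y - 4*sqrt(2))*(sqrt(2)*y/2 + sqrt(2)/2)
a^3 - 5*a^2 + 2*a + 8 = (a - 4)*(a - 2)*(a + 1)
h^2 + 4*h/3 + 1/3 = (h + 1/3)*(h + 1)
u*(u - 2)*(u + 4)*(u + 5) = u^4 + 7*u^3 + 2*u^2 - 40*u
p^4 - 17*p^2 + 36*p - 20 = (p - 2)^2*(p - 1)*(p + 5)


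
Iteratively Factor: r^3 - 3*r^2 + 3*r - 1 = (r - 1)*(r^2 - 2*r + 1) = (r - 1)^2*(r - 1)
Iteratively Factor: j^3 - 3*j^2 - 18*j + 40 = (j + 4)*(j^2 - 7*j + 10) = (j - 2)*(j + 4)*(j - 5)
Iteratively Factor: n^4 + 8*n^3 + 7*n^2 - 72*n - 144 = (n + 4)*(n^3 + 4*n^2 - 9*n - 36) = (n + 4)^2*(n^2 - 9) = (n + 3)*(n + 4)^2*(n - 3)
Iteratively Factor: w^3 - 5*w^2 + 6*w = (w - 3)*(w^2 - 2*w) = w*(w - 3)*(w - 2)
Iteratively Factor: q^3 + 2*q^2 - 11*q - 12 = (q - 3)*(q^2 + 5*q + 4) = (q - 3)*(q + 4)*(q + 1)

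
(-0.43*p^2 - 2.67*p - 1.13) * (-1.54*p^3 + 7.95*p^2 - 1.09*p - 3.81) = 0.6622*p^5 + 0.6933*p^4 - 19.0176*p^3 - 4.4349*p^2 + 11.4044*p + 4.3053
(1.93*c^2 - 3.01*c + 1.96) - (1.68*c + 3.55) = 1.93*c^2 - 4.69*c - 1.59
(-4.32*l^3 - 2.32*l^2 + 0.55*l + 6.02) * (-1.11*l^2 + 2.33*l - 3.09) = 4.7952*l^5 - 7.4904*l^4 + 7.3327*l^3 + 1.7681*l^2 + 12.3271*l - 18.6018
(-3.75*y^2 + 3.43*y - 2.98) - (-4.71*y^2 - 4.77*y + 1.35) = 0.96*y^2 + 8.2*y - 4.33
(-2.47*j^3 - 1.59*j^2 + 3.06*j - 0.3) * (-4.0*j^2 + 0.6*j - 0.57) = 9.88*j^5 + 4.878*j^4 - 11.7861*j^3 + 3.9423*j^2 - 1.9242*j + 0.171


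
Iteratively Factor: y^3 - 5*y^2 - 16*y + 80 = (y - 4)*(y^2 - y - 20) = (y - 4)*(y + 4)*(y - 5)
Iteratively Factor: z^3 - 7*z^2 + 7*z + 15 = (z - 5)*(z^2 - 2*z - 3) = (z - 5)*(z + 1)*(z - 3)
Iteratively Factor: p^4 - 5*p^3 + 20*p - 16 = (p - 1)*(p^3 - 4*p^2 - 4*p + 16) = (p - 1)*(p + 2)*(p^2 - 6*p + 8) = (p - 4)*(p - 1)*(p + 2)*(p - 2)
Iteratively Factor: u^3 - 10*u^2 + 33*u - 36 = (u - 3)*(u^2 - 7*u + 12) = (u - 4)*(u - 3)*(u - 3)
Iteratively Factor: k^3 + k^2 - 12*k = (k + 4)*(k^2 - 3*k) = k*(k + 4)*(k - 3)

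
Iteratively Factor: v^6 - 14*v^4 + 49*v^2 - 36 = (v + 3)*(v^5 - 3*v^4 - 5*v^3 + 15*v^2 + 4*v - 12) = (v + 1)*(v + 3)*(v^4 - 4*v^3 - v^2 + 16*v - 12) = (v - 1)*(v + 1)*(v + 3)*(v^3 - 3*v^2 - 4*v + 12) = (v - 1)*(v + 1)*(v + 2)*(v + 3)*(v^2 - 5*v + 6) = (v - 2)*(v - 1)*(v + 1)*(v + 2)*(v + 3)*(v - 3)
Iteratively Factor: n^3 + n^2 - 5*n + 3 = (n - 1)*(n^2 + 2*n - 3) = (n - 1)^2*(n + 3)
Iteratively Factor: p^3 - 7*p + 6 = (p - 1)*(p^2 + p - 6) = (p - 2)*(p - 1)*(p + 3)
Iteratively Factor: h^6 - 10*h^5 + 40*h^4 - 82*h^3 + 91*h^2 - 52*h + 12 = (h - 1)*(h^5 - 9*h^4 + 31*h^3 - 51*h^2 + 40*h - 12) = (h - 1)^2*(h^4 - 8*h^3 + 23*h^2 - 28*h + 12) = (h - 3)*(h - 1)^2*(h^3 - 5*h^2 + 8*h - 4) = (h - 3)*(h - 2)*(h - 1)^2*(h^2 - 3*h + 2) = (h - 3)*(h - 2)*(h - 1)^3*(h - 2)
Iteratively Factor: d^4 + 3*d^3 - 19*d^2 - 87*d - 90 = (d + 3)*(d^3 - 19*d - 30) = (d + 3)^2*(d^2 - 3*d - 10) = (d - 5)*(d + 3)^2*(d + 2)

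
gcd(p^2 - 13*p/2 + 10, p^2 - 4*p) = p - 4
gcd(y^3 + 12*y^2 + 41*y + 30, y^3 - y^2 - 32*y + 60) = y + 6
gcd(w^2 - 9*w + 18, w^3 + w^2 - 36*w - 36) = w - 6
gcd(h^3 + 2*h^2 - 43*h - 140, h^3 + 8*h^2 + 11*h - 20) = h^2 + 9*h + 20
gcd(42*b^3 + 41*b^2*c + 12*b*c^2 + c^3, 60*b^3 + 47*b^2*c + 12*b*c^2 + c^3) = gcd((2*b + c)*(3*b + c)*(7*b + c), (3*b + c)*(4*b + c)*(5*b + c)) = 3*b + c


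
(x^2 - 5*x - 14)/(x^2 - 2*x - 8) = (x - 7)/(x - 4)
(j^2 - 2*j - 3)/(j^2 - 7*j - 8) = (j - 3)/(j - 8)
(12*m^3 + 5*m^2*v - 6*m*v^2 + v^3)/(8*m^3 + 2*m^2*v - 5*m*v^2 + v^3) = (-3*m + v)/(-2*m + v)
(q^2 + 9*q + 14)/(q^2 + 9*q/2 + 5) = 2*(q + 7)/(2*q + 5)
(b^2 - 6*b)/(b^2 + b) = (b - 6)/(b + 1)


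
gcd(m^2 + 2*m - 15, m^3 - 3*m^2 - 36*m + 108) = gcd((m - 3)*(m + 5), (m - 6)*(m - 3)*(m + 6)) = m - 3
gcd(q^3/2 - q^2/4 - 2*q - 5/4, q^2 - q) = 1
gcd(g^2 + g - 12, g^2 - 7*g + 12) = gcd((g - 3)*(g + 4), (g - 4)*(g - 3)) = g - 3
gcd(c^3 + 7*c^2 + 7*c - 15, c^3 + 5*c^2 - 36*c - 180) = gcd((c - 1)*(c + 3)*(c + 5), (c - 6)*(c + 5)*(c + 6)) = c + 5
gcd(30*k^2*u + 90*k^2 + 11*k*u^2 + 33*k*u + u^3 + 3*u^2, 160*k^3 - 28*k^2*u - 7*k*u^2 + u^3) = 5*k + u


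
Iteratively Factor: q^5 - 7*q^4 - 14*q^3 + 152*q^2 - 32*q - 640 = (q - 5)*(q^4 - 2*q^3 - 24*q^2 + 32*q + 128) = (q - 5)*(q + 4)*(q^3 - 6*q^2 + 32) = (q - 5)*(q + 2)*(q + 4)*(q^2 - 8*q + 16) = (q - 5)*(q - 4)*(q + 2)*(q + 4)*(q - 4)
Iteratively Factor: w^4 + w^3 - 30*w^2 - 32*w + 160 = (w + 4)*(w^3 - 3*w^2 - 18*w + 40) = (w - 5)*(w + 4)*(w^2 + 2*w - 8) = (w - 5)*(w - 2)*(w + 4)*(w + 4)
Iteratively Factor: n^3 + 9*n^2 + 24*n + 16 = (n + 4)*(n^2 + 5*n + 4) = (n + 1)*(n + 4)*(n + 4)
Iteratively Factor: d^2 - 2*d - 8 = (d + 2)*(d - 4)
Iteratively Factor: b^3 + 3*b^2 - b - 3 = (b + 3)*(b^2 - 1) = (b + 1)*(b + 3)*(b - 1)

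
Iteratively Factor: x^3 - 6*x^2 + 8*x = (x)*(x^2 - 6*x + 8) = x*(x - 2)*(x - 4)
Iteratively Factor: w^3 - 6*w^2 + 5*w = (w - 1)*(w^2 - 5*w) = w*(w - 1)*(w - 5)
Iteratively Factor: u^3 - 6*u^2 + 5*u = (u)*(u^2 - 6*u + 5) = u*(u - 5)*(u - 1)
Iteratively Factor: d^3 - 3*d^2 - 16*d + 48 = (d - 4)*(d^2 + d - 12) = (d - 4)*(d - 3)*(d + 4)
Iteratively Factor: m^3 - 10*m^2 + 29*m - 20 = (m - 1)*(m^2 - 9*m + 20) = (m - 4)*(m - 1)*(m - 5)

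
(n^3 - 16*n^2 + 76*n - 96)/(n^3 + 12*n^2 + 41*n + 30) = (n^3 - 16*n^2 + 76*n - 96)/(n^3 + 12*n^2 + 41*n + 30)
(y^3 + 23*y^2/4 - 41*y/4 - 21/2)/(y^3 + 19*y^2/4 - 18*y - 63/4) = (y - 2)/(y - 3)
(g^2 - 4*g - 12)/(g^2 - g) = (g^2 - 4*g - 12)/(g*(g - 1))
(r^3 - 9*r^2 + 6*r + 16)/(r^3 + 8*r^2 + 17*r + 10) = (r^2 - 10*r + 16)/(r^2 + 7*r + 10)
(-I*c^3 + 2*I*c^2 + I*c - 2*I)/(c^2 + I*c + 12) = I*(-c^3 + 2*c^2 + c - 2)/(c^2 + I*c + 12)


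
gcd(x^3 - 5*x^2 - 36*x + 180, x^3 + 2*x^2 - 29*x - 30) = x^2 + x - 30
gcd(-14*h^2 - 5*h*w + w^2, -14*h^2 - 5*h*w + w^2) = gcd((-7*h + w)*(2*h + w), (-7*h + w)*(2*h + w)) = -14*h^2 - 5*h*w + w^2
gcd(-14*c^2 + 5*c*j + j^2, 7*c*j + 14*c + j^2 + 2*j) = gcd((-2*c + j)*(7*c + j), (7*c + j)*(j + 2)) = 7*c + j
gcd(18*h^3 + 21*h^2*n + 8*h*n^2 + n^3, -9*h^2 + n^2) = 3*h + n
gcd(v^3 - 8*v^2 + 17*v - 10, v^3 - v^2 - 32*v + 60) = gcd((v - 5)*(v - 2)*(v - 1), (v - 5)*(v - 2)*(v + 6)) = v^2 - 7*v + 10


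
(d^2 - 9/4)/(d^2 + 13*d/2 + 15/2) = (d - 3/2)/(d + 5)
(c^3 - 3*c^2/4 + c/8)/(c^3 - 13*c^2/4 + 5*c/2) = (8*c^2 - 6*c + 1)/(2*(4*c^2 - 13*c + 10))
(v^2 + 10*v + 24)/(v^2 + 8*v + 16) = (v + 6)/(v + 4)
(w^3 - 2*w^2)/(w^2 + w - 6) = w^2/(w + 3)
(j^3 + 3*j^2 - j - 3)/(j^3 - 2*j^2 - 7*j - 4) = (j^2 + 2*j - 3)/(j^2 - 3*j - 4)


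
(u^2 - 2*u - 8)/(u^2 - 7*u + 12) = (u + 2)/(u - 3)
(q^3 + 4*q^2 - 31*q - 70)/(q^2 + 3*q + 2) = (q^2 + 2*q - 35)/(q + 1)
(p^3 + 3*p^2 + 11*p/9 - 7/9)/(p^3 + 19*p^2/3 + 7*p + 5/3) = (9*p^2 + 18*p - 7)/(3*(3*p^2 + 16*p + 5))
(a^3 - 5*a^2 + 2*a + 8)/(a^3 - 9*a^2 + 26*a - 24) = (a + 1)/(a - 3)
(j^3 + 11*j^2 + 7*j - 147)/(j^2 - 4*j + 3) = (j^2 + 14*j + 49)/(j - 1)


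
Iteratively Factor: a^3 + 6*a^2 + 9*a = (a + 3)*(a^2 + 3*a) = a*(a + 3)*(a + 3)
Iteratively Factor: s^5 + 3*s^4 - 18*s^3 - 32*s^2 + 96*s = (s)*(s^4 + 3*s^3 - 18*s^2 - 32*s + 96) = s*(s - 3)*(s^3 + 6*s^2 - 32) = s*(s - 3)*(s + 4)*(s^2 + 2*s - 8) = s*(s - 3)*(s + 4)^2*(s - 2)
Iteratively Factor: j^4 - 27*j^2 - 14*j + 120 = (j - 5)*(j^3 + 5*j^2 - 2*j - 24) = (j - 5)*(j - 2)*(j^2 + 7*j + 12) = (j - 5)*(j - 2)*(j + 4)*(j + 3)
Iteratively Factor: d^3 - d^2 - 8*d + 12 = (d - 2)*(d^2 + d - 6) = (d - 2)^2*(d + 3)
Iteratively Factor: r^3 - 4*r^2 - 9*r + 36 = (r - 3)*(r^2 - r - 12) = (r - 3)*(r + 3)*(r - 4)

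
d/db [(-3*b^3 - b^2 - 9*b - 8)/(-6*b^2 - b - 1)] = (18*b^4 + 6*b^3 - 44*b^2 - 94*b + 1)/(36*b^4 + 12*b^3 + 13*b^2 + 2*b + 1)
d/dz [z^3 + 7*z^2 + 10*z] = 3*z^2 + 14*z + 10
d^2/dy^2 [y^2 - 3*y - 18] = 2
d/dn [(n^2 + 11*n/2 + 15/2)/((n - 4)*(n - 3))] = (-25*n^2 + 18*n + 237)/(2*(n^4 - 14*n^3 + 73*n^2 - 168*n + 144))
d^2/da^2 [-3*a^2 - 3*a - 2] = -6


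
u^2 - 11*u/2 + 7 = (u - 7/2)*(u - 2)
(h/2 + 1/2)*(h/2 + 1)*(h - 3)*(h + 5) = h^4/4 + 5*h^3/4 - 7*h^2/4 - 41*h/4 - 15/2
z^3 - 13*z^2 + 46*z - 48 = (z - 8)*(z - 3)*(z - 2)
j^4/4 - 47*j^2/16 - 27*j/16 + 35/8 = (j/4 + 1/2)*(j - 7/2)*(j - 1)*(j + 5/2)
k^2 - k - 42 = (k - 7)*(k + 6)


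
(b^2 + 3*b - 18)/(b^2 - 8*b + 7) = (b^2 + 3*b - 18)/(b^2 - 8*b + 7)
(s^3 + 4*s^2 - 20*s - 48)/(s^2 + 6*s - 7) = (s^3 + 4*s^2 - 20*s - 48)/(s^2 + 6*s - 7)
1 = 1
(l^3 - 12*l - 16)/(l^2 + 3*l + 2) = (l^2 - 2*l - 8)/(l + 1)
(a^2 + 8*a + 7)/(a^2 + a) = (a + 7)/a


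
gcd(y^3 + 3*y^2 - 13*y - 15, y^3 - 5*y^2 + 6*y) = y - 3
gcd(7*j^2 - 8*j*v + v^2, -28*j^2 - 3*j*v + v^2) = -7*j + v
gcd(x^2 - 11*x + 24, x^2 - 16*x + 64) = x - 8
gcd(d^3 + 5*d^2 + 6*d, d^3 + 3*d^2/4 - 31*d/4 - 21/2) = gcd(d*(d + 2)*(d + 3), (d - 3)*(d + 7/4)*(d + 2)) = d + 2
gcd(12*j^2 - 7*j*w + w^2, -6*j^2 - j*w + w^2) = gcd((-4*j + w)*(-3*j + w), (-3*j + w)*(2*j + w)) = -3*j + w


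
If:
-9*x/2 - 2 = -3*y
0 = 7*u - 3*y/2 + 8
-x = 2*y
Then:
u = -31/28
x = -1/3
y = 1/6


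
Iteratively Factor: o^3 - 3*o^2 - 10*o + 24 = (o + 3)*(o^2 - 6*o + 8) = (o - 2)*(o + 3)*(o - 4)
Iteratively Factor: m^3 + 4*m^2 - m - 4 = (m + 4)*(m^2 - 1) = (m + 1)*(m + 4)*(m - 1)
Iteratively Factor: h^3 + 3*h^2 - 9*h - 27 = (h + 3)*(h^2 - 9) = (h - 3)*(h + 3)*(h + 3)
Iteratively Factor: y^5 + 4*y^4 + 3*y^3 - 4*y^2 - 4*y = (y + 2)*(y^4 + 2*y^3 - y^2 - 2*y) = (y - 1)*(y + 2)*(y^3 + 3*y^2 + 2*y) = (y - 1)*(y + 1)*(y + 2)*(y^2 + 2*y) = (y - 1)*(y + 1)*(y + 2)^2*(y)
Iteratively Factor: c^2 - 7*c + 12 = (c - 4)*(c - 3)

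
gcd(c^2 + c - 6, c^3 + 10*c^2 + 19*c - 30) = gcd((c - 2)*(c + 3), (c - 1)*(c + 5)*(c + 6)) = 1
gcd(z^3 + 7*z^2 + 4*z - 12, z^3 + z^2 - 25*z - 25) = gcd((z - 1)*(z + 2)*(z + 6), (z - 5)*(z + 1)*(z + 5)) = 1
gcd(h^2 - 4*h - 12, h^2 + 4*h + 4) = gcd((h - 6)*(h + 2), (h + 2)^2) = h + 2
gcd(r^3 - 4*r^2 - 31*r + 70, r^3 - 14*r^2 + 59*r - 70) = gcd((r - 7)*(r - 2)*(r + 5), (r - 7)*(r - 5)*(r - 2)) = r^2 - 9*r + 14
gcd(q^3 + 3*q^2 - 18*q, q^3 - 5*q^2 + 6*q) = q^2 - 3*q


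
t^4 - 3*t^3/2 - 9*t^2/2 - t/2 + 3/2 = (t - 3)*(t - 1/2)*(t + 1)^2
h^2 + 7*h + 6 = (h + 1)*(h + 6)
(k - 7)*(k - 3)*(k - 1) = k^3 - 11*k^2 + 31*k - 21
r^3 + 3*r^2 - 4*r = r*(r - 1)*(r + 4)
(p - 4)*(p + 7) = p^2 + 3*p - 28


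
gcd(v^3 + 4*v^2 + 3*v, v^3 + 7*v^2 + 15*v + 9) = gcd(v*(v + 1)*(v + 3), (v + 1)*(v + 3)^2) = v^2 + 4*v + 3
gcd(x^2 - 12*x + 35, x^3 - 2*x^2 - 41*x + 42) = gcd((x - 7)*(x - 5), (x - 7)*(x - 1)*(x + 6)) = x - 7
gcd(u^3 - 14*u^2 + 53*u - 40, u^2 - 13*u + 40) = u^2 - 13*u + 40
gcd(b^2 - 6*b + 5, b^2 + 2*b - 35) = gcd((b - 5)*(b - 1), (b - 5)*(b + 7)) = b - 5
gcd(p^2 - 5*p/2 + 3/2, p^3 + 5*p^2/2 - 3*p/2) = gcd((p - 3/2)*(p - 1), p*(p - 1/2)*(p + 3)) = 1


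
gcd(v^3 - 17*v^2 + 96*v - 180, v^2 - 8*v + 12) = v - 6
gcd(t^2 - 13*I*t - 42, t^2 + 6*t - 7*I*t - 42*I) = t - 7*I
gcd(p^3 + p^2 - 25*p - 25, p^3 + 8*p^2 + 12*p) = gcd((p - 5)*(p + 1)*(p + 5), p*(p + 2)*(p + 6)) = 1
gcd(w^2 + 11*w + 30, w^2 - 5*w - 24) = 1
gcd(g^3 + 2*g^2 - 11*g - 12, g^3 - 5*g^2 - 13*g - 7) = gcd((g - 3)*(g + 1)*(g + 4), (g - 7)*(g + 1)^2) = g + 1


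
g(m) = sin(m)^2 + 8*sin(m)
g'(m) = 2*sin(m)*cos(m) + 8*cos(m)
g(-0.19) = -1.48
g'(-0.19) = 7.49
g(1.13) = 8.05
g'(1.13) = 4.19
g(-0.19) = -1.48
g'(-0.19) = 7.49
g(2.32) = 6.39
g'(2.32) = -6.45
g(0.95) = 7.17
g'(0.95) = 5.60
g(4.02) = -5.57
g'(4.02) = -4.12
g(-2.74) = -2.97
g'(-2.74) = -6.64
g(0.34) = 2.78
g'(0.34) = 8.17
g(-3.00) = -1.11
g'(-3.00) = -7.64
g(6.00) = -2.16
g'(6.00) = 7.14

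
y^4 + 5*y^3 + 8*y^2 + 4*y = y*(y + 1)*(y + 2)^2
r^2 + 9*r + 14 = (r + 2)*(r + 7)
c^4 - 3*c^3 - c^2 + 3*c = c*(c - 3)*(c - 1)*(c + 1)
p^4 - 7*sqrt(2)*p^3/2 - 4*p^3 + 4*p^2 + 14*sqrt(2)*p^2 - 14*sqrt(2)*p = p*(p - 2)^2*(p - 7*sqrt(2)/2)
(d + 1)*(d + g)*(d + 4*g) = d^3 + 5*d^2*g + d^2 + 4*d*g^2 + 5*d*g + 4*g^2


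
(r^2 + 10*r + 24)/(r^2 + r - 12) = (r + 6)/(r - 3)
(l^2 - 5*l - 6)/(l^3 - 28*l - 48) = (l + 1)/(l^2 + 6*l + 8)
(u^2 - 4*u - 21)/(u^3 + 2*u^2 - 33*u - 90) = (u - 7)/(u^2 - u - 30)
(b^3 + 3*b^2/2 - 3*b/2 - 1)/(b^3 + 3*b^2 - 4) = (b + 1/2)/(b + 2)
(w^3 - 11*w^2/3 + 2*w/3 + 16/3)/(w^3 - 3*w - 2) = (w - 8/3)/(w + 1)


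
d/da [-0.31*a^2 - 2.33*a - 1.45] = -0.62*a - 2.33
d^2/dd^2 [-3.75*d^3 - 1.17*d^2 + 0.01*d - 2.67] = -22.5*d - 2.34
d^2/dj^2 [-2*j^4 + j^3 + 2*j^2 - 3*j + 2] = -24*j^2 + 6*j + 4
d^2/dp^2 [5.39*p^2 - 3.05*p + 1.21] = 10.7800000000000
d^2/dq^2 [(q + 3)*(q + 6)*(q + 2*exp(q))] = 2*q^2*exp(q) + 26*q*exp(q) + 6*q + 76*exp(q) + 18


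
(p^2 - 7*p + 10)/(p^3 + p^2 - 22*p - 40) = (p - 2)/(p^2 + 6*p + 8)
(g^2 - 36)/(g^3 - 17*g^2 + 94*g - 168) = (g + 6)/(g^2 - 11*g + 28)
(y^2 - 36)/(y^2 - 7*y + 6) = (y + 6)/(y - 1)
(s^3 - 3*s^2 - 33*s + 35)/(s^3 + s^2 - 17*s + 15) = (s - 7)/(s - 3)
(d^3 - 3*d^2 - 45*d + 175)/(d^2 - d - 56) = (d^2 - 10*d + 25)/(d - 8)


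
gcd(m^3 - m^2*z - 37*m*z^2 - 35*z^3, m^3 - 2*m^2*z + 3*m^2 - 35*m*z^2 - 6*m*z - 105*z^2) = -m^2 + 2*m*z + 35*z^2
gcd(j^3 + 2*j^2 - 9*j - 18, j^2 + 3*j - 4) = 1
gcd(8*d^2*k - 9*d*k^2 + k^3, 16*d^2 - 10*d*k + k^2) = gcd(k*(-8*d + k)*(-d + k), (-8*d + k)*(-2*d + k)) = 8*d - k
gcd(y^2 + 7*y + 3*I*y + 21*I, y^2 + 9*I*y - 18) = y + 3*I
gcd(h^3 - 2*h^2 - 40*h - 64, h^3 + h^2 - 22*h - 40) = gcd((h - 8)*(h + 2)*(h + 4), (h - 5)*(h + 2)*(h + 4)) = h^2 + 6*h + 8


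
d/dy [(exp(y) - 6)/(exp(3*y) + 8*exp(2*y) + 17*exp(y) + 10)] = (-(exp(y) - 6)*(3*exp(2*y) + 16*exp(y) + 17) + exp(3*y) + 8*exp(2*y) + 17*exp(y) + 10)*exp(y)/(exp(3*y) + 8*exp(2*y) + 17*exp(y) + 10)^2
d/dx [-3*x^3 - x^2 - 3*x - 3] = -9*x^2 - 2*x - 3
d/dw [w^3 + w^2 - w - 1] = 3*w^2 + 2*w - 1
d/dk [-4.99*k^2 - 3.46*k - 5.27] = -9.98*k - 3.46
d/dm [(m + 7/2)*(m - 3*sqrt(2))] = 2*m - 3*sqrt(2) + 7/2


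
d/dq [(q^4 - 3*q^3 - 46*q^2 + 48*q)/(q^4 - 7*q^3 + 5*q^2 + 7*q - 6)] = 2*(-2*q^4 + 47*q^3 - 134*q^2 - 12*q - 144)/(q^6 - 12*q^5 + 34*q^4 + 24*q^3 - 71*q^2 - 12*q + 36)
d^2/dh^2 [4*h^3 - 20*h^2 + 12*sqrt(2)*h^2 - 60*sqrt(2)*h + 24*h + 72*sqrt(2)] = 24*h - 40 + 24*sqrt(2)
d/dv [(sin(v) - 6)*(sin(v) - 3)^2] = 3*(sin(v) - 5)*(sin(v) - 3)*cos(v)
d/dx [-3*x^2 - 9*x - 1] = -6*x - 9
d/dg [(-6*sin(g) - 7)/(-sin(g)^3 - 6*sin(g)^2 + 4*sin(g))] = (-12*sin(g)^3 - 57*sin(g)^2 - 84*sin(g) + 28)*cos(g)/((sin(g)^2 + 6*sin(g) - 4)^2*sin(g)^2)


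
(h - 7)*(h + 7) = h^2 - 49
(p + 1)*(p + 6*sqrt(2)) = p^2 + p + 6*sqrt(2)*p + 6*sqrt(2)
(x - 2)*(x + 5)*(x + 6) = x^3 + 9*x^2 + 8*x - 60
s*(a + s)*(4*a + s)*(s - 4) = 4*a^2*s^2 - 16*a^2*s + 5*a*s^3 - 20*a*s^2 + s^4 - 4*s^3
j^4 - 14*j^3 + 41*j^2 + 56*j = j*(j - 8)*(j - 7)*(j + 1)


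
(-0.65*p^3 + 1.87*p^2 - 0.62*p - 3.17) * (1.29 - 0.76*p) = 0.494*p^4 - 2.2597*p^3 + 2.8835*p^2 + 1.6094*p - 4.0893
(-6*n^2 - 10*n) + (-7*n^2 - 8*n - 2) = -13*n^2 - 18*n - 2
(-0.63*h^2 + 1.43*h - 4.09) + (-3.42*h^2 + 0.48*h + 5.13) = -4.05*h^2 + 1.91*h + 1.04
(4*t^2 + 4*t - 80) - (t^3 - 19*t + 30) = -t^3 + 4*t^2 + 23*t - 110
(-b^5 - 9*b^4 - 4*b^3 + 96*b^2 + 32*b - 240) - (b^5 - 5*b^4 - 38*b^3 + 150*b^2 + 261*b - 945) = -2*b^5 - 4*b^4 + 34*b^3 - 54*b^2 - 229*b + 705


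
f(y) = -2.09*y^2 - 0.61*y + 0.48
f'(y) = -4.18*y - 0.61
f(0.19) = 0.29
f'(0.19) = -1.40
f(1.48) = -5.00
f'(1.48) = -6.80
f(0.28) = 0.15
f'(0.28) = -1.78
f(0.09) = 0.41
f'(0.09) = -0.99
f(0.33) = 0.05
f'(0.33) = -1.99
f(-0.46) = 0.32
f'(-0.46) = 1.31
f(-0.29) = 0.48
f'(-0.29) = 0.60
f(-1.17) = -1.67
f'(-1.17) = 4.28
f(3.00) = -20.16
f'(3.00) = -13.15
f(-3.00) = -16.50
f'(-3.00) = 11.93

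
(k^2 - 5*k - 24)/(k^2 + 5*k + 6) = (k - 8)/(k + 2)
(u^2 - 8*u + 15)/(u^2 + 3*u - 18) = (u - 5)/(u + 6)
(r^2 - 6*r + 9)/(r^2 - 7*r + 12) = (r - 3)/(r - 4)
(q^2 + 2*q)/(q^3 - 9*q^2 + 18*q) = (q + 2)/(q^2 - 9*q + 18)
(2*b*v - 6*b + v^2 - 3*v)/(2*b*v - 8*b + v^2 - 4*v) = (v - 3)/(v - 4)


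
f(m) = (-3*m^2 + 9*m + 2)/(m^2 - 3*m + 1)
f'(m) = (3 - 2*m)*(-3*m^2 + 9*m + 2)/(m^2 - 3*m + 1)^2 + (9 - 6*m)/(m^2 - 3*m + 1) = 5*(3 - 2*m)/(m^4 - 6*m^3 + 11*m^2 - 6*m + 1)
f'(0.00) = 15.00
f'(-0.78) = 1.46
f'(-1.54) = 0.48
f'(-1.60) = 0.44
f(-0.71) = -1.62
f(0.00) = 2.00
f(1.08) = -7.66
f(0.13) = 4.98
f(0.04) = 2.67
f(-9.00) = -2.95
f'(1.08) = 3.64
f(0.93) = -8.40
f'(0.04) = 18.78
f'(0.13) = 34.86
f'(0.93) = 6.66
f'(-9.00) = 0.01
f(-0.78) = -1.73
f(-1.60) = -2.40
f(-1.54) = -2.37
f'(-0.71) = 1.67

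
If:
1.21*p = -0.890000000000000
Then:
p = -0.74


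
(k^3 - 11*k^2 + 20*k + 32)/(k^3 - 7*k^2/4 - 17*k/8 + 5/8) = 8*(k^2 - 12*k + 32)/(8*k^2 - 22*k + 5)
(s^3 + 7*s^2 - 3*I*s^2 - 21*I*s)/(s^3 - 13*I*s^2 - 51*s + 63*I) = s*(s + 7)/(s^2 - 10*I*s - 21)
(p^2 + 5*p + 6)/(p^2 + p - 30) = (p^2 + 5*p + 6)/(p^2 + p - 30)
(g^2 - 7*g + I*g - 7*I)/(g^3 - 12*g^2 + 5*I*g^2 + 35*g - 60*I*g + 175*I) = (g + I)/(g^2 + 5*g*(-1 + I) - 25*I)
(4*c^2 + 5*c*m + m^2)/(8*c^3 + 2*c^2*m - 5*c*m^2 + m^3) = (4*c + m)/(8*c^2 - 6*c*m + m^2)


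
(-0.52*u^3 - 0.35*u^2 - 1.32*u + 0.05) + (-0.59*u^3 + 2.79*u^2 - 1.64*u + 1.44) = -1.11*u^3 + 2.44*u^2 - 2.96*u + 1.49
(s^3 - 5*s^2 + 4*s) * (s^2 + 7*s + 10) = s^5 + 2*s^4 - 21*s^3 - 22*s^2 + 40*s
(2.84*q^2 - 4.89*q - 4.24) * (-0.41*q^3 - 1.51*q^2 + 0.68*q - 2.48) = -1.1644*q^5 - 2.2835*q^4 + 11.0535*q^3 - 3.966*q^2 + 9.244*q + 10.5152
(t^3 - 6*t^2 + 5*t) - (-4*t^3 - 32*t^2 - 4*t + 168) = 5*t^3 + 26*t^2 + 9*t - 168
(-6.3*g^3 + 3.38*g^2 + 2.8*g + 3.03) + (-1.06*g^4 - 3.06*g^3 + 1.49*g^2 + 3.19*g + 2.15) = -1.06*g^4 - 9.36*g^3 + 4.87*g^2 + 5.99*g + 5.18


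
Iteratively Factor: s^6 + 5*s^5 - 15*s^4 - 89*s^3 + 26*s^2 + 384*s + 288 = (s + 4)*(s^5 + s^4 - 19*s^3 - 13*s^2 + 78*s + 72) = (s + 4)^2*(s^4 - 3*s^3 - 7*s^2 + 15*s + 18) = (s + 1)*(s + 4)^2*(s^3 - 4*s^2 - 3*s + 18) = (s - 3)*(s + 1)*(s + 4)^2*(s^2 - s - 6) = (s - 3)*(s + 1)*(s + 2)*(s + 4)^2*(s - 3)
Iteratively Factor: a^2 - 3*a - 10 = (a - 5)*(a + 2)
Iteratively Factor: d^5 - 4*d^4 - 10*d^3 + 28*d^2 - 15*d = (d - 1)*(d^4 - 3*d^3 - 13*d^2 + 15*d) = d*(d - 1)*(d^3 - 3*d^2 - 13*d + 15) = d*(d - 5)*(d - 1)*(d^2 + 2*d - 3) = d*(d - 5)*(d - 1)^2*(d + 3)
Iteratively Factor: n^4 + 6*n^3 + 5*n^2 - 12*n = (n - 1)*(n^3 + 7*n^2 + 12*n) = (n - 1)*(n + 4)*(n^2 + 3*n) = (n - 1)*(n + 3)*(n + 4)*(n)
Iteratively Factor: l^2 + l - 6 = (l - 2)*(l + 3)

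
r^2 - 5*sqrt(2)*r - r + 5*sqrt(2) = (r - 1)*(r - 5*sqrt(2))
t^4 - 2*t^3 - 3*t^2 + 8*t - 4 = (t - 2)*(t - 1)^2*(t + 2)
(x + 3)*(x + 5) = x^2 + 8*x + 15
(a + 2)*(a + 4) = a^2 + 6*a + 8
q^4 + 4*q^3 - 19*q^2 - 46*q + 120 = (q - 3)*(q - 2)*(q + 4)*(q + 5)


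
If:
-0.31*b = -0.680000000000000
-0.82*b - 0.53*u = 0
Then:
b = 2.19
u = -3.39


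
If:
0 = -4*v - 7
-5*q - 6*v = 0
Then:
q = 21/10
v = -7/4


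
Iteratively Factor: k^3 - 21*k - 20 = (k - 5)*(k^2 + 5*k + 4) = (k - 5)*(k + 1)*(k + 4)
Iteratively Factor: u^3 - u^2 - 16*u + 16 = (u + 4)*(u^2 - 5*u + 4) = (u - 4)*(u + 4)*(u - 1)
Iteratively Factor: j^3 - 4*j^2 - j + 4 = (j + 1)*(j^2 - 5*j + 4) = (j - 4)*(j + 1)*(j - 1)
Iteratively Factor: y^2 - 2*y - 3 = (y - 3)*(y + 1)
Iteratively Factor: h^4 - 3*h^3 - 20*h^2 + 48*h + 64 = (h - 4)*(h^3 + h^2 - 16*h - 16) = (h - 4)*(h + 4)*(h^2 - 3*h - 4) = (h - 4)*(h + 1)*(h + 4)*(h - 4)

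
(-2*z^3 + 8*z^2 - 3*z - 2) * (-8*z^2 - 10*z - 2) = 16*z^5 - 44*z^4 - 52*z^3 + 30*z^2 + 26*z + 4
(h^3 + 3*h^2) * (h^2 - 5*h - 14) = h^5 - 2*h^4 - 29*h^3 - 42*h^2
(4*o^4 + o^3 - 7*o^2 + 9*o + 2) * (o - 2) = 4*o^5 - 7*o^4 - 9*o^3 + 23*o^2 - 16*o - 4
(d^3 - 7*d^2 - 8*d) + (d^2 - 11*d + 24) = d^3 - 6*d^2 - 19*d + 24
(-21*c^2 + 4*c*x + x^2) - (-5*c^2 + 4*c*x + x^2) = -16*c^2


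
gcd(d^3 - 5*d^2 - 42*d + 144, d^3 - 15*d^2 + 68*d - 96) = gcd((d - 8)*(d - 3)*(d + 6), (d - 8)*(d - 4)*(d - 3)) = d^2 - 11*d + 24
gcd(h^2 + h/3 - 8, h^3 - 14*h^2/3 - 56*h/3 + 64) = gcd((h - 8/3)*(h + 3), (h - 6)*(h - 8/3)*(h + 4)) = h - 8/3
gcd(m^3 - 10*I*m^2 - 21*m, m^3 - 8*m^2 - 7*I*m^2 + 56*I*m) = m^2 - 7*I*m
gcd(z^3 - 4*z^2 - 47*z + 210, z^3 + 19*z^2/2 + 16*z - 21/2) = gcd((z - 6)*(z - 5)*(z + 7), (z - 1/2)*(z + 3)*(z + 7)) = z + 7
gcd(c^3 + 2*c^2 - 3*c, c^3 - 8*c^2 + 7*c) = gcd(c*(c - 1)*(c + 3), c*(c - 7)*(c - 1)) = c^2 - c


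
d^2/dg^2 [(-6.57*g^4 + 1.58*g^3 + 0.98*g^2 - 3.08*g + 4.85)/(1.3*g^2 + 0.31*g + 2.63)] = (-22.2066*g^6 - 15.88626*g^5 - 138.565242*g^4 - 107.40498*g^3 - 508.524072*g^2 + 140.482632*g - 13.652758)/(2.197*g^6 + 1.5717*g^5 + 13.70889*g^4 + 6.389131*g^3 + 27.734139*g^2 + 6.432717*g + 18.191447)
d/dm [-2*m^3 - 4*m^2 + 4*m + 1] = -6*m^2 - 8*m + 4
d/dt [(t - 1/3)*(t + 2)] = 2*t + 5/3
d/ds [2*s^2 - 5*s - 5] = 4*s - 5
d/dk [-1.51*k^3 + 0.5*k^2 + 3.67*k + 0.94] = -4.53*k^2 + 1.0*k + 3.67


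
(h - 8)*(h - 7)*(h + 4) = h^3 - 11*h^2 - 4*h + 224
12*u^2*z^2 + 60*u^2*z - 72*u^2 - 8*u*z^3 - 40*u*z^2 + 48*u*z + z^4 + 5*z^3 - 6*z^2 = (-6*u + z)*(-2*u + z)*(z - 1)*(z + 6)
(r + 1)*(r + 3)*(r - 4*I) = r^3 + 4*r^2 - 4*I*r^2 + 3*r - 16*I*r - 12*I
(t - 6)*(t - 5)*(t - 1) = t^3 - 12*t^2 + 41*t - 30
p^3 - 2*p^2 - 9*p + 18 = (p - 3)*(p - 2)*(p + 3)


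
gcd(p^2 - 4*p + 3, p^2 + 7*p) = 1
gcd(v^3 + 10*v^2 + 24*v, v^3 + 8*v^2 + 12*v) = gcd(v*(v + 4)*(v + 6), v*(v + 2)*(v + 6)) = v^2 + 6*v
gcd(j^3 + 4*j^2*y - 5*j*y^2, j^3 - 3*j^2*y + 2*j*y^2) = -j^2 + j*y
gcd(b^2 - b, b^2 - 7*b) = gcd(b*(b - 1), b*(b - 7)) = b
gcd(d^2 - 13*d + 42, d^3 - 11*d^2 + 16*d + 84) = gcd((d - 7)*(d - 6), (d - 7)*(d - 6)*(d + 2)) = d^2 - 13*d + 42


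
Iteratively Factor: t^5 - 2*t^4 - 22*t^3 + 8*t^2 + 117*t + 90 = (t - 3)*(t^4 + t^3 - 19*t^2 - 49*t - 30) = (t - 3)*(t + 2)*(t^3 - t^2 - 17*t - 15) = (t - 5)*(t - 3)*(t + 2)*(t^2 + 4*t + 3) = (t - 5)*(t - 3)*(t + 1)*(t + 2)*(t + 3)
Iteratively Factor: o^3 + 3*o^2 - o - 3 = (o + 1)*(o^2 + 2*o - 3) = (o - 1)*(o + 1)*(o + 3)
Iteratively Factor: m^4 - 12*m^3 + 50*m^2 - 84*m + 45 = (m - 3)*(m^3 - 9*m^2 + 23*m - 15) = (m - 3)*(m - 1)*(m^2 - 8*m + 15) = (m - 5)*(m - 3)*(m - 1)*(m - 3)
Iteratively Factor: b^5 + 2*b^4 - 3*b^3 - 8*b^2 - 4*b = (b + 1)*(b^4 + b^3 - 4*b^2 - 4*b) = (b - 2)*(b + 1)*(b^3 + 3*b^2 + 2*b) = (b - 2)*(b + 1)*(b + 2)*(b^2 + b) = b*(b - 2)*(b + 1)*(b + 2)*(b + 1)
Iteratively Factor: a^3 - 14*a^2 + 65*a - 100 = (a - 5)*(a^2 - 9*a + 20) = (a - 5)*(a - 4)*(a - 5)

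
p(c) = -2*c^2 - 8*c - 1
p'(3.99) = -23.96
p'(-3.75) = 7.00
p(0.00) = -1.00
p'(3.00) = -20.00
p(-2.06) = 6.99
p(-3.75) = 0.88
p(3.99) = -64.76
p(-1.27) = 5.93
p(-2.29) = 6.83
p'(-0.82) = -4.72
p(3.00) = -43.00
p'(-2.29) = 1.16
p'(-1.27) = -2.92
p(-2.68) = 6.08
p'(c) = -4*c - 8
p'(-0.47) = -6.12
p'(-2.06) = 0.24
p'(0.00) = -8.00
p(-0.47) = 2.32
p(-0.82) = 4.22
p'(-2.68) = 2.72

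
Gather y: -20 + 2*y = 2*y - 20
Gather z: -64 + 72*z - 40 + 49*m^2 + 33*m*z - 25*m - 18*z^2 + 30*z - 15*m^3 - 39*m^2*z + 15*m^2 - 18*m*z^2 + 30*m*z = -15*m^3 + 64*m^2 - 25*m + z^2*(-18*m - 18) + z*(-39*m^2 + 63*m + 102) - 104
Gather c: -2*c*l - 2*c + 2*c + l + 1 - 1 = -2*c*l + l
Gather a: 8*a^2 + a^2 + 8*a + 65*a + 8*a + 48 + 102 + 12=9*a^2 + 81*a + 162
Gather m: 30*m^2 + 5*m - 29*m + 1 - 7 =30*m^2 - 24*m - 6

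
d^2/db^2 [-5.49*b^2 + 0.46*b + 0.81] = -10.9800000000000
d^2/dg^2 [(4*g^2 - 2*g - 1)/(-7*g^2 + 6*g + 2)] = 2*(-70*g^3 - 21*g^2 - 42*g + 10)/(343*g^6 - 882*g^5 + 462*g^4 + 288*g^3 - 132*g^2 - 72*g - 8)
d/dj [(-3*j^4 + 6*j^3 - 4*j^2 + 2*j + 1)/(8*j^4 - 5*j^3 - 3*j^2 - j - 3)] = (-33*j^6 + 82*j^5 - 77*j^4 + 12*j^3 - 29*j^2 + 30*j - 5)/(64*j^8 - 80*j^7 - 23*j^6 + 14*j^5 - 29*j^4 + 36*j^3 + 19*j^2 + 6*j + 9)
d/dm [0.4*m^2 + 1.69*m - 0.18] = 0.8*m + 1.69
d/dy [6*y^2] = 12*y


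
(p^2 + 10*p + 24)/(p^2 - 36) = (p + 4)/(p - 6)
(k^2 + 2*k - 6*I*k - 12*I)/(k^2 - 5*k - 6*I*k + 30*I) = (k + 2)/(k - 5)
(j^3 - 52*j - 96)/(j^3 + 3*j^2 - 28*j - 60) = (j - 8)/(j - 5)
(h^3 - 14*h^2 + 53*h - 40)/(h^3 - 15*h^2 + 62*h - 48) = (h - 5)/(h - 6)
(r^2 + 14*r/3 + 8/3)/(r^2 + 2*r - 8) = (r + 2/3)/(r - 2)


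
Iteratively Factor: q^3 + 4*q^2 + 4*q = (q + 2)*(q^2 + 2*q) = q*(q + 2)*(q + 2)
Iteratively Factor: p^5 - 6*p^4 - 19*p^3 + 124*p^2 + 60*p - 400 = (p - 5)*(p^4 - p^3 - 24*p^2 + 4*p + 80) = (p - 5)*(p - 2)*(p^3 + p^2 - 22*p - 40) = (p - 5)^2*(p - 2)*(p^2 + 6*p + 8) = (p - 5)^2*(p - 2)*(p + 4)*(p + 2)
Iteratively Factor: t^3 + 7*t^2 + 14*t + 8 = (t + 2)*(t^2 + 5*t + 4) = (t + 1)*(t + 2)*(t + 4)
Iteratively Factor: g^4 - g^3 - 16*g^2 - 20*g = (g + 2)*(g^3 - 3*g^2 - 10*g) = (g - 5)*(g + 2)*(g^2 + 2*g) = (g - 5)*(g + 2)^2*(g)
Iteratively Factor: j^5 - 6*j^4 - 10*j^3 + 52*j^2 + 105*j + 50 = (j + 2)*(j^4 - 8*j^3 + 6*j^2 + 40*j + 25) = (j - 5)*(j + 2)*(j^3 - 3*j^2 - 9*j - 5) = (j - 5)*(j + 1)*(j + 2)*(j^2 - 4*j - 5) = (j - 5)^2*(j + 1)*(j + 2)*(j + 1)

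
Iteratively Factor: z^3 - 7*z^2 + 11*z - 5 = (z - 1)*(z^2 - 6*z + 5) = (z - 1)^2*(z - 5)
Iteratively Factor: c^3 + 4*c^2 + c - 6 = (c - 1)*(c^2 + 5*c + 6) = (c - 1)*(c + 3)*(c + 2)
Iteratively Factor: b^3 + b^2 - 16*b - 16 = (b - 4)*(b^2 + 5*b + 4) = (b - 4)*(b + 4)*(b + 1)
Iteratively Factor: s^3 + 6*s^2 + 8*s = (s)*(s^2 + 6*s + 8) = s*(s + 2)*(s + 4)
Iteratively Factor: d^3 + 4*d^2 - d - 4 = (d + 4)*(d^2 - 1) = (d - 1)*(d + 4)*(d + 1)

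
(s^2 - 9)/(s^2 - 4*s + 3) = (s + 3)/(s - 1)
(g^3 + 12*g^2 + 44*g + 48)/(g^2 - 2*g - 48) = (g^2 + 6*g + 8)/(g - 8)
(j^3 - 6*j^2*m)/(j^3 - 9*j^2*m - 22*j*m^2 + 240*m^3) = j^2/(j^2 - 3*j*m - 40*m^2)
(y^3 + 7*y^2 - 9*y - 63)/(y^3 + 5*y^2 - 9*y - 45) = (y + 7)/(y + 5)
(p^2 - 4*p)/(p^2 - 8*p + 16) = p/(p - 4)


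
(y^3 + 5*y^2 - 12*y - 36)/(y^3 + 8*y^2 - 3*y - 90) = (y + 2)/(y + 5)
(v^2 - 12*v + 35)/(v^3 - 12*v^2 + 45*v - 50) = (v - 7)/(v^2 - 7*v + 10)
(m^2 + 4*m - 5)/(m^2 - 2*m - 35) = (m - 1)/(m - 7)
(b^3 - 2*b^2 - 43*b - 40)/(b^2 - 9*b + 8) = (b^2 + 6*b + 5)/(b - 1)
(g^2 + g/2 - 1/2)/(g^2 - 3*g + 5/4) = 2*(g + 1)/(2*g - 5)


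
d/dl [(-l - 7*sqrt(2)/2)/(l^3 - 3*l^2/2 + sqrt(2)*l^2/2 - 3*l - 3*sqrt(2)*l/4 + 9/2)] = 2*(-8*l^3 - 4*sqrt(2)*l^2 + 12*l^2 + 6*sqrt(2)*l + 24*l - (2*l + 7*sqrt(2))*(-12*l^2 - 4*sqrt(2)*l + 12*l + 3*sqrt(2) + 12) - 36)/(4*l^3 - 6*l^2 + 2*sqrt(2)*l^2 - 12*l - 3*sqrt(2)*l + 18)^2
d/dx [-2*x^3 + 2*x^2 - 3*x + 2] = -6*x^2 + 4*x - 3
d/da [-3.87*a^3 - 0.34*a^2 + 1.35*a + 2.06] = -11.61*a^2 - 0.68*a + 1.35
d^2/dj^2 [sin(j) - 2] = -sin(j)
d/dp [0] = 0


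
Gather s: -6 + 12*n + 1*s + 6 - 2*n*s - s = -2*n*s + 12*n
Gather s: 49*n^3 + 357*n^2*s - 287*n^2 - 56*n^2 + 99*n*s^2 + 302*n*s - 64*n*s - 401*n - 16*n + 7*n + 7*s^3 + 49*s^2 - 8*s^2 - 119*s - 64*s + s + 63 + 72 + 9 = 49*n^3 - 343*n^2 - 410*n + 7*s^3 + s^2*(99*n + 41) + s*(357*n^2 + 238*n - 182) + 144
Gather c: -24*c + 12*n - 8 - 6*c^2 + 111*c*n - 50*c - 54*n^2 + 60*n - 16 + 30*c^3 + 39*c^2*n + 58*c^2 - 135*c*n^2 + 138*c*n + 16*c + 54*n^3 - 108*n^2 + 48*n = 30*c^3 + c^2*(39*n + 52) + c*(-135*n^2 + 249*n - 58) + 54*n^3 - 162*n^2 + 120*n - 24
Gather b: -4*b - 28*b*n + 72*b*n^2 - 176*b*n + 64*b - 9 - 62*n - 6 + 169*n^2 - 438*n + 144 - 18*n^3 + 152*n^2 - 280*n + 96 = b*(72*n^2 - 204*n + 60) - 18*n^3 + 321*n^2 - 780*n + 225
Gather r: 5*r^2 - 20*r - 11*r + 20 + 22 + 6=5*r^2 - 31*r + 48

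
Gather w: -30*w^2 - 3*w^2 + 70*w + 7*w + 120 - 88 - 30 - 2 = -33*w^2 + 77*w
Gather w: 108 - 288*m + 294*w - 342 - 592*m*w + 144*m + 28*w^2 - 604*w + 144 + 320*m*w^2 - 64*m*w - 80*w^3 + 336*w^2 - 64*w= -144*m - 80*w^3 + w^2*(320*m + 364) + w*(-656*m - 374) - 90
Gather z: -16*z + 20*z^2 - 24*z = 20*z^2 - 40*z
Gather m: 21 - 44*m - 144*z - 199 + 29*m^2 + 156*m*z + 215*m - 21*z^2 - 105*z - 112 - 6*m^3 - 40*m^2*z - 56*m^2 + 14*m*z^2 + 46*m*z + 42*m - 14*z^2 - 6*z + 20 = -6*m^3 + m^2*(-40*z - 27) + m*(14*z^2 + 202*z + 213) - 35*z^2 - 255*z - 270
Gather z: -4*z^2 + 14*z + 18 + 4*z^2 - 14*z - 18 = 0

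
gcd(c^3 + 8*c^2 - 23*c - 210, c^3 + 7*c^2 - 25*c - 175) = c^2 + 2*c - 35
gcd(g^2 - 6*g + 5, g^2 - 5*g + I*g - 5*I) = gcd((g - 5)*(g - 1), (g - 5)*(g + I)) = g - 5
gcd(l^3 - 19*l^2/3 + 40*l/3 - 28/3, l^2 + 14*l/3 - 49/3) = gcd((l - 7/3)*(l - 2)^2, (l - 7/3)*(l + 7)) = l - 7/3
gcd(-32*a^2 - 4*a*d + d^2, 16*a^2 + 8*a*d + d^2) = 4*a + d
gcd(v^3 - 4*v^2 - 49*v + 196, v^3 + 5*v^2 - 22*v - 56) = v^2 + 3*v - 28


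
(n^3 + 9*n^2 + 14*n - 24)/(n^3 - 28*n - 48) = (n^2 + 5*n - 6)/(n^2 - 4*n - 12)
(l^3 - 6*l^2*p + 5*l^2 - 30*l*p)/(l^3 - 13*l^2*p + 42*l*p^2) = (-l - 5)/(-l + 7*p)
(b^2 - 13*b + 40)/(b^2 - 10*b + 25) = (b - 8)/(b - 5)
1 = 1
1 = 1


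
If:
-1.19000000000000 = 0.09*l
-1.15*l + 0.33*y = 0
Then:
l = -13.22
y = -46.08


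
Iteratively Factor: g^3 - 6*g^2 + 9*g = (g)*(g^2 - 6*g + 9) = g*(g - 3)*(g - 3)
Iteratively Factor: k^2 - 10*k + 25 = (k - 5)*(k - 5)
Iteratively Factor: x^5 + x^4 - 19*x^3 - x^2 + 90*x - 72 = (x - 1)*(x^4 + 2*x^3 - 17*x^2 - 18*x + 72) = (x - 1)*(x + 3)*(x^3 - x^2 - 14*x + 24) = (x - 3)*(x - 1)*(x + 3)*(x^2 + 2*x - 8) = (x - 3)*(x - 1)*(x + 3)*(x + 4)*(x - 2)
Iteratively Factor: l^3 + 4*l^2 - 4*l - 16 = (l + 2)*(l^2 + 2*l - 8) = (l - 2)*(l + 2)*(l + 4)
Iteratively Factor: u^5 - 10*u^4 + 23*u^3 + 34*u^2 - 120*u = (u - 5)*(u^4 - 5*u^3 - 2*u^2 + 24*u) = u*(u - 5)*(u^3 - 5*u^2 - 2*u + 24) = u*(u - 5)*(u - 3)*(u^2 - 2*u - 8) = u*(u - 5)*(u - 4)*(u - 3)*(u + 2)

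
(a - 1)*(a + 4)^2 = a^3 + 7*a^2 + 8*a - 16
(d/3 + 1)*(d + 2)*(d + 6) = d^3/3 + 11*d^2/3 + 12*d + 12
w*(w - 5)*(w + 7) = w^3 + 2*w^2 - 35*w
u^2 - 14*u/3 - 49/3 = (u - 7)*(u + 7/3)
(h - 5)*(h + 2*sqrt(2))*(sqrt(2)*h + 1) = sqrt(2)*h^3 - 5*sqrt(2)*h^2 + 5*h^2 - 25*h + 2*sqrt(2)*h - 10*sqrt(2)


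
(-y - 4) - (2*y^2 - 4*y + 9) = -2*y^2 + 3*y - 13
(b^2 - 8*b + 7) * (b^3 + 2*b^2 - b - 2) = b^5 - 6*b^4 - 10*b^3 + 20*b^2 + 9*b - 14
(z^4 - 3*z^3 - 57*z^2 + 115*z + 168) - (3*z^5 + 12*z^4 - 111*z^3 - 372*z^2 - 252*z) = -3*z^5 - 11*z^4 + 108*z^3 + 315*z^2 + 367*z + 168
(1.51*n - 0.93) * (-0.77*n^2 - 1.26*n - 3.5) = -1.1627*n^3 - 1.1865*n^2 - 4.1132*n + 3.255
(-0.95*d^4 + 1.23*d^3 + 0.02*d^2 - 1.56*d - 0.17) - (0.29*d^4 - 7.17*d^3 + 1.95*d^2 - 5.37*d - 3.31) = -1.24*d^4 + 8.4*d^3 - 1.93*d^2 + 3.81*d + 3.14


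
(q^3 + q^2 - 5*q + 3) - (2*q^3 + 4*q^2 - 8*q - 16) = -q^3 - 3*q^2 + 3*q + 19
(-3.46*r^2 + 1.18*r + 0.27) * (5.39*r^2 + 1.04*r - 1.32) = -18.6494*r^4 + 2.7618*r^3 + 7.2497*r^2 - 1.2768*r - 0.3564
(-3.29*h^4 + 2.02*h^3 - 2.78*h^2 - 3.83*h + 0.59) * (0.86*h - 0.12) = -2.8294*h^5 + 2.132*h^4 - 2.6332*h^3 - 2.9602*h^2 + 0.967*h - 0.0708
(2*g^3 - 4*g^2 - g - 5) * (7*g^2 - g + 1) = 14*g^5 - 30*g^4 - g^3 - 38*g^2 + 4*g - 5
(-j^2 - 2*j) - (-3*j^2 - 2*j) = 2*j^2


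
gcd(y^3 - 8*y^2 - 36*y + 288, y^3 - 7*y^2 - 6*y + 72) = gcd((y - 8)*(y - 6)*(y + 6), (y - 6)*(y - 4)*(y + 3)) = y - 6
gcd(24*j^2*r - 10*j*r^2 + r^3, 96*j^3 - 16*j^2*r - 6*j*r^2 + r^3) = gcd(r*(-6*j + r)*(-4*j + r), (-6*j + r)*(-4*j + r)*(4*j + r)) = 24*j^2 - 10*j*r + r^2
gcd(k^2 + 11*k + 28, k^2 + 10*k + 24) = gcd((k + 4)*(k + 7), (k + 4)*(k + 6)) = k + 4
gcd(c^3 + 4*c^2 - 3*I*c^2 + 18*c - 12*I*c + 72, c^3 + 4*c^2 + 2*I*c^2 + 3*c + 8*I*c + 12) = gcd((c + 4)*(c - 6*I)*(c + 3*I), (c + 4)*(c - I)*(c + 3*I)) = c^2 + c*(4 + 3*I) + 12*I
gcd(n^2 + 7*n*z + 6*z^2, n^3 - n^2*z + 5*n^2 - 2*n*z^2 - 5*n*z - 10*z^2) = n + z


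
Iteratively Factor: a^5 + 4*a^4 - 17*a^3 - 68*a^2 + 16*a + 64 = (a + 4)*(a^4 - 17*a^2 + 16) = (a - 1)*(a + 4)*(a^3 + a^2 - 16*a - 16) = (a - 4)*(a - 1)*(a + 4)*(a^2 + 5*a + 4) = (a - 4)*(a - 1)*(a + 1)*(a + 4)*(a + 4)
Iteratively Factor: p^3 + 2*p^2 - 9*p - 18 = (p + 3)*(p^2 - p - 6) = (p + 2)*(p + 3)*(p - 3)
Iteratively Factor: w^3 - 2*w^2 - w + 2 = (w - 2)*(w^2 - 1) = (w - 2)*(w - 1)*(w + 1)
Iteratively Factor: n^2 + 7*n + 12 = (n + 3)*(n + 4)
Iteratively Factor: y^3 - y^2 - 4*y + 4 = (y - 1)*(y^2 - 4) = (y - 1)*(y + 2)*(y - 2)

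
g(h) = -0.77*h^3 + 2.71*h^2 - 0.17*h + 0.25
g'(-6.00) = -115.85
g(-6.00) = 265.15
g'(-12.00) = -397.85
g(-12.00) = 1723.09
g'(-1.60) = -14.76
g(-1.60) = 10.61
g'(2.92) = -4.04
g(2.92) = 3.69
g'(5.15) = -33.52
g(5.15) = -33.92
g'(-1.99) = -20.10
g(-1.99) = 17.39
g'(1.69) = 2.39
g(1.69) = 3.99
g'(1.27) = 2.99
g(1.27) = 2.83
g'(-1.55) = -14.12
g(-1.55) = 9.89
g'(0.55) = 2.11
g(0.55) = 0.85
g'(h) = -2.31*h^2 + 5.42*h - 0.17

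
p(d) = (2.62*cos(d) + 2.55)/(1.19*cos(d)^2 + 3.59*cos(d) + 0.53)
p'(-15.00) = -1.41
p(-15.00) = -0.37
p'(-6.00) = 0.18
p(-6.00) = 1.00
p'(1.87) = 33.09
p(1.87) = -4.18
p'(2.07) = 5.83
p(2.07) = -1.41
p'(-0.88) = -0.91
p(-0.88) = 1.28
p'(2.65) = 0.78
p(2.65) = -0.14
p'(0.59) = 0.44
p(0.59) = 1.09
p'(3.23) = -0.12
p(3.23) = 0.03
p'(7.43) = 2.02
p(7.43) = 1.64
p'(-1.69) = -489.55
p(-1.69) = 18.67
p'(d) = (2.38*sin(d)*cos(d) + 3.59*sin(d))*(2.62*cos(d) + 2.55)/(1.19*cos(d)^2 + 3.59*cos(d) + 0.53)^2 - 2.62*sin(d)/(1.19*cos(d)^2 + 3.59*cos(d) + 0.53) = (3.1178*cos(d)^2 + 6.069*cos(d) + 7.7659)*sin(d)/(1.4161*cos(d)^4 + 8.5442*cos(d)^3 + 14.1495*cos(d)^2 + 3.8054*cos(d) + 0.2809)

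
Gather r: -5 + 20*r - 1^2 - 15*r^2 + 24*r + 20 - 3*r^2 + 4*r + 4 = -18*r^2 + 48*r + 18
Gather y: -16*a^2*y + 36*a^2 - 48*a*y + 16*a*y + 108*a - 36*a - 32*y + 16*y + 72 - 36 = 36*a^2 + 72*a + y*(-16*a^2 - 32*a - 16) + 36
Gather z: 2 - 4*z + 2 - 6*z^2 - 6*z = -6*z^2 - 10*z + 4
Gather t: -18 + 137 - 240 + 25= -96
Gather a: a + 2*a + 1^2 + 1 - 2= 3*a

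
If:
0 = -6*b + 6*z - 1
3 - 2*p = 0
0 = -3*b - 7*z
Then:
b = -7/60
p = 3/2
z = 1/20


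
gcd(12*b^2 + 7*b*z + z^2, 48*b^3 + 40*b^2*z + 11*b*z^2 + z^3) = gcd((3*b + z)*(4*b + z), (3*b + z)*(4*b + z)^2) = 12*b^2 + 7*b*z + z^2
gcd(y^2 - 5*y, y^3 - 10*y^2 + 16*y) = y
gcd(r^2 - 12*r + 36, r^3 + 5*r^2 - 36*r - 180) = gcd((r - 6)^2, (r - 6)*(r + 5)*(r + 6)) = r - 6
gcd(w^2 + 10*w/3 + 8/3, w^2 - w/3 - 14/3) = w + 2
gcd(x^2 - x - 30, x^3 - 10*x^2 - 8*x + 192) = x - 6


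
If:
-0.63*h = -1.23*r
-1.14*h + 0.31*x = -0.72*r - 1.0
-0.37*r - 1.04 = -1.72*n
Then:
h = 0.401960784313726*x + 1.2966476913346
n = 0.0442886456908345*x + 0.74751776179339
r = 0.205882352941176*x + 0.664136622390892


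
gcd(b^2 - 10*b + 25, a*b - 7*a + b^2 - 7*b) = 1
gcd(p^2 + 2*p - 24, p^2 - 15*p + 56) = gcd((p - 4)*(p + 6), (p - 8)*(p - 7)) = 1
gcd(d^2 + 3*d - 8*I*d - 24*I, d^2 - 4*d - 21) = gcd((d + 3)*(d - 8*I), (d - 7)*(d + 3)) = d + 3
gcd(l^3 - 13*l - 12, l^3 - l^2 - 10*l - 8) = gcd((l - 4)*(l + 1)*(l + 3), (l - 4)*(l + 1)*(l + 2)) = l^2 - 3*l - 4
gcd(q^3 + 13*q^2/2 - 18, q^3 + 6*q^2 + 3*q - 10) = q + 2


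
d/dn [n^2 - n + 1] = 2*n - 1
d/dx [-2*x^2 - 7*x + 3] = -4*x - 7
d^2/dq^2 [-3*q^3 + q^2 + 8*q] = 2 - 18*q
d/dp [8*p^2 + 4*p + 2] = 16*p + 4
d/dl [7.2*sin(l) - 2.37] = 7.2*cos(l)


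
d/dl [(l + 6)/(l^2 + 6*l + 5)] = (l^2 + 6*l - 2*(l + 3)*(l + 6) + 5)/(l^2 + 6*l + 5)^2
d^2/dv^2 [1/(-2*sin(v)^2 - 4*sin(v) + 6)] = (-3*sin(v) + 2*cos(v)^2 - 9)*cos(v)^2/(sin(v)^2 + 2*sin(v) - 3)^3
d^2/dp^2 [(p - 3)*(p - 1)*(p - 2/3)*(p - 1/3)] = 12*p^2 - 30*p + 130/9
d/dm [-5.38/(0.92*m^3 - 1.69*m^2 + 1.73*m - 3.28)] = (14.8488*m^2 - 18.1844*m + 9.3074)/(0.92*m^3 - 1.69*m^2 + 1.73*m - 3.28)^2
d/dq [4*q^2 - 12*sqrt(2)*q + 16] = 8*q - 12*sqrt(2)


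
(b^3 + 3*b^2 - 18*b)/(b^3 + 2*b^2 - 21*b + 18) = b/(b - 1)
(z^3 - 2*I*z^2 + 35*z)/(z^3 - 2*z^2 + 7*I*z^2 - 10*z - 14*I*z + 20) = z*(z - 7*I)/(z^2 + 2*z*(-1 + I) - 4*I)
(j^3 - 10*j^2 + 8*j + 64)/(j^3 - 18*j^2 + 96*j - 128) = (j^2 - 2*j - 8)/(j^2 - 10*j + 16)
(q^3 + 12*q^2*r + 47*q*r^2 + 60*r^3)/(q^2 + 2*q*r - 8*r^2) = (q^2 + 8*q*r + 15*r^2)/(q - 2*r)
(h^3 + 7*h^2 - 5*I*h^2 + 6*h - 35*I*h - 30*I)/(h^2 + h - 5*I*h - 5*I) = h + 6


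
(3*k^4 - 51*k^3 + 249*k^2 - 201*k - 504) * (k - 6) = 3*k^5 - 69*k^4 + 555*k^3 - 1695*k^2 + 702*k + 3024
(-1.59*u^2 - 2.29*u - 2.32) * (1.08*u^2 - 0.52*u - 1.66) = -1.7172*u^4 - 1.6464*u^3 + 1.3246*u^2 + 5.0078*u + 3.8512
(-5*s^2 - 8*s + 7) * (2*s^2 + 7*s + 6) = -10*s^4 - 51*s^3 - 72*s^2 + s + 42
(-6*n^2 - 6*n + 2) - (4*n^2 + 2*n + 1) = -10*n^2 - 8*n + 1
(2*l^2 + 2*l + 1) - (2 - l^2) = 3*l^2 + 2*l - 1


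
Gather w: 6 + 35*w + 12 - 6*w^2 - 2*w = -6*w^2 + 33*w + 18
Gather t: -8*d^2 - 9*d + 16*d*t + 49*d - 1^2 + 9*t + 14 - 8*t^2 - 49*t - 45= -8*d^2 + 40*d - 8*t^2 + t*(16*d - 40) - 32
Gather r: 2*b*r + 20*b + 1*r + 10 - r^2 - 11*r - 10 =20*b - r^2 + r*(2*b - 10)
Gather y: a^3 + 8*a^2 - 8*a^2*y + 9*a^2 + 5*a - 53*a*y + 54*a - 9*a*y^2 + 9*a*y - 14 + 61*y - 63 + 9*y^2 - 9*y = a^3 + 17*a^2 + 59*a + y^2*(9 - 9*a) + y*(-8*a^2 - 44*a + 52) - 77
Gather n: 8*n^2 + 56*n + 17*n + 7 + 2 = 8*n^2 + 73*n + 9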